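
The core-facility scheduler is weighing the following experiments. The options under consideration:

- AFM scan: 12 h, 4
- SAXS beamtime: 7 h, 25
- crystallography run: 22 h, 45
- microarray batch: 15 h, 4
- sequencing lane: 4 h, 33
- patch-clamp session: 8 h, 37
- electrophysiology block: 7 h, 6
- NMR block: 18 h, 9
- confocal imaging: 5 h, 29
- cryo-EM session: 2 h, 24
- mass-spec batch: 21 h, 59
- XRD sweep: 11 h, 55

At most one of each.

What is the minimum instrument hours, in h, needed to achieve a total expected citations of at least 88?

14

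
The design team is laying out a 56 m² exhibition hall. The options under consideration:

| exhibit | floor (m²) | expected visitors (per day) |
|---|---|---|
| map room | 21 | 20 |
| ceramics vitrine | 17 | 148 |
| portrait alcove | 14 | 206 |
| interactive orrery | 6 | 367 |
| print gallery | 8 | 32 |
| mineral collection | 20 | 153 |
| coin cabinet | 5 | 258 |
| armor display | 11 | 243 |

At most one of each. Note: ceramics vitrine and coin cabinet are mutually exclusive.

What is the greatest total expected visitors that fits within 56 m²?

Taking portrait alcove + interactive orrery + mineral collection + coin cabinet + armor display: 56 m² used, 1227 in expected visitors.
Nothing else feasible within 56 m² beats 1227.

1227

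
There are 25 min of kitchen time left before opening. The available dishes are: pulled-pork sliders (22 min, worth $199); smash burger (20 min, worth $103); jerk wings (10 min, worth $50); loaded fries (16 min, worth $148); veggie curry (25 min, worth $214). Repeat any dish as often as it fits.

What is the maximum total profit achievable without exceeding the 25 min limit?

214

The ratio heuristic lands on loaded fries (148) but leaves 9 min idle.
Replace loaded fries with veggie curry: the trade gains 66 net, giving 214 at 25 min.
That's the maximum — no swap from here does better than 214.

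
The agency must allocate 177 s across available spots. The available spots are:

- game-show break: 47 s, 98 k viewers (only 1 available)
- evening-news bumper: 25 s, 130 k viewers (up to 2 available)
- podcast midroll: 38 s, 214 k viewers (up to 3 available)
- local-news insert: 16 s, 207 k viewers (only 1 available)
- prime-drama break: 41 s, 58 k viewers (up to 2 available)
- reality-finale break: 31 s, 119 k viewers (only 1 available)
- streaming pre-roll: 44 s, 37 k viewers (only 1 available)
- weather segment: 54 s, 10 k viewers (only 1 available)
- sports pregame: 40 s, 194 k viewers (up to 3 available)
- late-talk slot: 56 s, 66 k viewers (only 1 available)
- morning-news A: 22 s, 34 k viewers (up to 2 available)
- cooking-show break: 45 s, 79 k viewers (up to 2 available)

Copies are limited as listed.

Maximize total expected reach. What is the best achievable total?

By expected reach per s: local-news insert 12.94, podcast midroll 5.63, evening-news bumper 5.20 lead.
A density-first pass picks evening-news bumper + 3×podcast midroll + local-news insert + morning-news A — 1013 at 177 s.
The 47 s tied up in evening-news bumper and morning-news A is better spent on sports pregame — total rises to 1043 (170 s).

1043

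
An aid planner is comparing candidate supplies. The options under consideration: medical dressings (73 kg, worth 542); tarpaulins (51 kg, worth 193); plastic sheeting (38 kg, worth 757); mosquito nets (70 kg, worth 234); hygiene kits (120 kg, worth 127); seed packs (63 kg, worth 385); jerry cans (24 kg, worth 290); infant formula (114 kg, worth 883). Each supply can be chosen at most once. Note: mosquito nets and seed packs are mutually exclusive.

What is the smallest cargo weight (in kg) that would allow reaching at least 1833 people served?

176

Need the lightest bundle worth ≥ 1833.
plastic sheeting + jerry cans + infant formula: 1930 people served at 176 kg.
Below 176 kg the best achievable stays under 1833.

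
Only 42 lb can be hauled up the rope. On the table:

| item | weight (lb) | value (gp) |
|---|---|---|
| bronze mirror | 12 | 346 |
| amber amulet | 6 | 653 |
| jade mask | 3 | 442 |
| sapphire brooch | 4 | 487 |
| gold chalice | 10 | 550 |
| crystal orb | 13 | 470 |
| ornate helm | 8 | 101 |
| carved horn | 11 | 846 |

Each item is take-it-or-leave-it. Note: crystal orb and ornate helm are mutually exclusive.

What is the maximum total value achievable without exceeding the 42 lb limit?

Density check — jade mask 147.33, sapphire brooch 121.75, amber amulet 108.83, carved horn 76.91 are the best per lb.
Taking amber amulet + jade mask + sapphire brooch + gold chalice + ornate helm + carved horn: 42 lb used, 3079 in value.
The closest alternative, amber amulet + jade mask + sapphire brooch + gold chalice + carved horn, reaches only 2978.

3079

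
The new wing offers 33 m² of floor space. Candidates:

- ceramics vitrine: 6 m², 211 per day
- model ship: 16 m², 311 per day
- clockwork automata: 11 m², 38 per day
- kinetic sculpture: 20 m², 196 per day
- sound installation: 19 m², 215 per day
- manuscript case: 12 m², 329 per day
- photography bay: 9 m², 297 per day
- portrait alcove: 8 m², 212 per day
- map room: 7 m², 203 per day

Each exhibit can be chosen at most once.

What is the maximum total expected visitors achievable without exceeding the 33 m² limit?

955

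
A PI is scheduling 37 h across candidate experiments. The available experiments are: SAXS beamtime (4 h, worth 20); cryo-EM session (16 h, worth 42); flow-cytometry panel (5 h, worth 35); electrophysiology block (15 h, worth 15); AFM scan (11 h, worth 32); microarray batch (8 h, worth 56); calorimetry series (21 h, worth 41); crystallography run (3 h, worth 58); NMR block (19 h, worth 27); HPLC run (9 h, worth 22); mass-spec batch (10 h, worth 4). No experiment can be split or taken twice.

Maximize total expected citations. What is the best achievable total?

Greedy by ratio would take SAXS beamtime + flow-cytometry panel + AFM scan + microarray batch + crystallography run: 31 h used, total 201.
The 11 h tied up in AFM scan is better spent on cryo-EM session — total rises to 211 (36 h).

211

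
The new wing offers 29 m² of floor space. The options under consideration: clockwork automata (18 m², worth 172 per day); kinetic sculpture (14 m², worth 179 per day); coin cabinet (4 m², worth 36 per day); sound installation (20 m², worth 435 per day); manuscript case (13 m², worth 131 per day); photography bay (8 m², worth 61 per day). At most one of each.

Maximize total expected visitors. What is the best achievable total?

496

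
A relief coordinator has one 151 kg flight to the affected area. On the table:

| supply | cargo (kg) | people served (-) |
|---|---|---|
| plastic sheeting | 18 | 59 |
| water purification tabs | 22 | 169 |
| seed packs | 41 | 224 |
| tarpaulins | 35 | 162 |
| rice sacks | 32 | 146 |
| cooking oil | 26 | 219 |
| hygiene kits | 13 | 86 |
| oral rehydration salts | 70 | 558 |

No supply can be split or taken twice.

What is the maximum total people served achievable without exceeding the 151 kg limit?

1092

Taking the top-ratio supplies first gives plastic sheeting + water purification tabs + cooking oil + hygiene kits + oral rehydration salts for 1091 (149 kg).
Dropping plastic sheeting and hygiene kits frees 31 kg; slotting in rice sacks (32 kg) lifts the total to 1092 at 150 kg.
Nothing else within 151 kg beats 1092.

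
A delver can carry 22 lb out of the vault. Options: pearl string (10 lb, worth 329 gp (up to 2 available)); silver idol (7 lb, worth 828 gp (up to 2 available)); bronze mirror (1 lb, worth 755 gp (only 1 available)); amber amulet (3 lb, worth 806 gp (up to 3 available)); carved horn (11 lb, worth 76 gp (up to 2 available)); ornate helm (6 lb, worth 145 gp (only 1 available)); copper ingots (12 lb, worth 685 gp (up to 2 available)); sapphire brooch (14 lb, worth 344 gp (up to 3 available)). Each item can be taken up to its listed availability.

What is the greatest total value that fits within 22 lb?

4023

Density check — bronze mirror 755.00, amber amulet 268.67, silver idol 118.29 are the best per lb.
The ratio heuristic lands on silver idol + bronze mirror + 3×amber amulet (4001) but leaves 5 lb idle.
Replace amber amulet with silver idol: the trade gains 22 net, giving 4023 at 21 lb.
No other feasible combination exceeds 4023.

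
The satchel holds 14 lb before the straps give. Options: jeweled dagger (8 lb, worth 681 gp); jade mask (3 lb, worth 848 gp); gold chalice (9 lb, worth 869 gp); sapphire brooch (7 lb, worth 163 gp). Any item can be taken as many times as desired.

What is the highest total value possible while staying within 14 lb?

3392

The ratio ordering already packs tightly: 4×jade mask, 12 lb, 3392.
That's the maximum — no swap from here does better than 3392.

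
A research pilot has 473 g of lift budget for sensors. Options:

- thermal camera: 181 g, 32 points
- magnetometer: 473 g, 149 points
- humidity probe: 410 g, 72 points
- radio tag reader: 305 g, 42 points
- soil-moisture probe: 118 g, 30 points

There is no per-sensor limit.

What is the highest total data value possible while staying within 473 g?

The ratio ordering already packs tightly: magnetometer, 473 g, 149.
Nothing else within 473 g beats 149.

149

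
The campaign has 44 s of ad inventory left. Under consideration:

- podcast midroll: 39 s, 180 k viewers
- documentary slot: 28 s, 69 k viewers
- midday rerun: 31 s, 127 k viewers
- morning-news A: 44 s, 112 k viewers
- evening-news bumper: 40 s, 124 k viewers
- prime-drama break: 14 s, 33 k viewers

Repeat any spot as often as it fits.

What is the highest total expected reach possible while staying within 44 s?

Best packing: podcast midroll — 39 s, 180 total.
Nothing else within 44 s beats 180.

180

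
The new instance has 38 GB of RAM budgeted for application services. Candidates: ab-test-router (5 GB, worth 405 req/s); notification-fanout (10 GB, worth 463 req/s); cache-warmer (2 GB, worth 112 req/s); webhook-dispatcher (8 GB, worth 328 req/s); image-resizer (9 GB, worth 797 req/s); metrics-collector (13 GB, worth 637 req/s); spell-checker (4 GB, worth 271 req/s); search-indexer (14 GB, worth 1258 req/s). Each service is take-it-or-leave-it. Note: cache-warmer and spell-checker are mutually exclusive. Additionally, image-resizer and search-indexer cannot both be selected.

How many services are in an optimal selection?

The maximum throughput within 38 GB is 2571.
ab-test-router + metrics-collector + spell-checker + search-indexer hits 2571 at 36 GB.
All optima have 4 services.

4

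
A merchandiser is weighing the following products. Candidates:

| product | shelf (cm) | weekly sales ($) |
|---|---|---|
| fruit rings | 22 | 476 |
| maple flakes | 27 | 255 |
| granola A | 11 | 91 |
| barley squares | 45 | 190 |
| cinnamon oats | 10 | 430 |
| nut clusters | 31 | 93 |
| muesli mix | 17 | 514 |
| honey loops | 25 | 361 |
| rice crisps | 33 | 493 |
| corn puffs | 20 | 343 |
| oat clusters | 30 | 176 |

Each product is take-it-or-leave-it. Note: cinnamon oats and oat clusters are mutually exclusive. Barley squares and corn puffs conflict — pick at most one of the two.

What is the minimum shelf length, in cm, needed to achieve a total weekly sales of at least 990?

38

Need the lightest bundle worth ≥ 990.
granola A + cinnamon oats + muesli mix: 1035 weekly sales at 38 cm.
Below 38 cm the best achievable stays under 990.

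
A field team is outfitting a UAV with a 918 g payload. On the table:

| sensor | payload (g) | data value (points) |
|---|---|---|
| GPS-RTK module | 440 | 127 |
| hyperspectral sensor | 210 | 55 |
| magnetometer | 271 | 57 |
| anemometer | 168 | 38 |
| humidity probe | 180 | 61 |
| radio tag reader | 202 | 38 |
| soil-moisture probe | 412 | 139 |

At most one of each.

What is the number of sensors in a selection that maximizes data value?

2

Optimal total is 266.
For example GPS-RTK module + soil-moisture probe achieves it, using 852 g.
All optima have 2 sensors.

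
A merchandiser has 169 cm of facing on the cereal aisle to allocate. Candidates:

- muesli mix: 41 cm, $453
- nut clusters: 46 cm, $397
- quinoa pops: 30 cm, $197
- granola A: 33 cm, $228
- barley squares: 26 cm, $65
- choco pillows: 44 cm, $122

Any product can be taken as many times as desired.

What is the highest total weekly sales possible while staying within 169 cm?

1812

Taking 4×muesli mix: 164 cm used, 1812 in weekly sales.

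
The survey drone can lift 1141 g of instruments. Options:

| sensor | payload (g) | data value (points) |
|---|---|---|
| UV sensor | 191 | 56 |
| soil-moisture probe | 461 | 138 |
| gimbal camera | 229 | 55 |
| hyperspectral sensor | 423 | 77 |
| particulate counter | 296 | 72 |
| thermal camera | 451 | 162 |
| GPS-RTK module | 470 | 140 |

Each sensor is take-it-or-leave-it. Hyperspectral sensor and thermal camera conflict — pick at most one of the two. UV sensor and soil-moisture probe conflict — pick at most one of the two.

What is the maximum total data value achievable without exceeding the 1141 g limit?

UV sensor + thermal camera + GPS-RTK module uses 1112 of the 1141 g and totals 358.

358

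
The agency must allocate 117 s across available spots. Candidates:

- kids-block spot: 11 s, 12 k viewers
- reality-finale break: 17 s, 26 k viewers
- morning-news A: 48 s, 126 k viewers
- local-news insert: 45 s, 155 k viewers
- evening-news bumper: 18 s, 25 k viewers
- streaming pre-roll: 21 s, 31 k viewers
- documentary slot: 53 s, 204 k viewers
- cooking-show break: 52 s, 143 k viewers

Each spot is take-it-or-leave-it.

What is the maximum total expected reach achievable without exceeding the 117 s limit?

Density check — documentary slot 3.85, local-news insert 3.44, cooking-show break 2.75 are the best per s.
Taking reality-finale break + local-news insert + documentary slot: 115 s used, 385 in expected reach.
Next best is local-news insert + evening-news bumper + documentary slot at 384 (116 s) — short by 1.

385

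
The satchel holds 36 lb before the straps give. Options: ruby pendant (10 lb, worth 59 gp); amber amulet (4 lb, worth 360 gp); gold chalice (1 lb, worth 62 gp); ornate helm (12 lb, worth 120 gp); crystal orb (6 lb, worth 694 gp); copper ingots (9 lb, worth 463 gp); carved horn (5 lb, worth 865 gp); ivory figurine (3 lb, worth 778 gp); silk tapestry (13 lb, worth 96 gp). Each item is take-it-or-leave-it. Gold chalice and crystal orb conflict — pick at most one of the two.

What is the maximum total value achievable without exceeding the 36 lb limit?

Taking amber amulet + crystal orb + copper ingots + carved horn + ivory figurine: 27 lb used, 3160 in value.
Runner-up ornate helm + crystal orb + copper ingots + carved horn + ivory figurine tops out at 2920.

3160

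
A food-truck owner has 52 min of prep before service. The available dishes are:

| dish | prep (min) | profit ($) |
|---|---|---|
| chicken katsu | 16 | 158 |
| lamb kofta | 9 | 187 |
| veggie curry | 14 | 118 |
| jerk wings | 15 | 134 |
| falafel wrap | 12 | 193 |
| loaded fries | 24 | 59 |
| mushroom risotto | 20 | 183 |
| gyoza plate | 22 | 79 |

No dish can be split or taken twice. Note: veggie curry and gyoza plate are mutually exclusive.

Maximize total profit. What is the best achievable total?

The ratio ordering already packs tightly: chicken katsu + lamb kofta + jerk wings + falafel wrap, 52 min, 672.
No other feasible combination exceeds 672.

672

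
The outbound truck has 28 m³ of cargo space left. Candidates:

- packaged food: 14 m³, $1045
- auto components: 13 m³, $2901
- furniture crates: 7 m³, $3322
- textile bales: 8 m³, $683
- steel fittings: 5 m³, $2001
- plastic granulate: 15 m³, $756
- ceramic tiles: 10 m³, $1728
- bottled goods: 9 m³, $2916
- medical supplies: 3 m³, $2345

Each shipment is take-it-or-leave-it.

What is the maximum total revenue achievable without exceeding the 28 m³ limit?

Taking furniture crates + steel fittings + bottled goods + medical supplies: 24 m³ used, 10584 in revenue.
Runner-up auto components + furniture crates + steel fittings + medical supplies tops out at 10569.

10584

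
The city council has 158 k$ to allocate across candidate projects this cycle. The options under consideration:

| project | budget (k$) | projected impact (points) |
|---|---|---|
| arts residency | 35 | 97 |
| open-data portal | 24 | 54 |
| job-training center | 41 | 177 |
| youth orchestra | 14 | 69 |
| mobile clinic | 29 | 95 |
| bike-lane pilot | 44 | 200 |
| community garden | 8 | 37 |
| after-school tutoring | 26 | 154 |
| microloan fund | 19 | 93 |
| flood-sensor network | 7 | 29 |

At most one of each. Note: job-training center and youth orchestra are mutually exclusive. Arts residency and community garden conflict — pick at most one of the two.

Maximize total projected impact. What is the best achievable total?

Taking job-training center + mobile clinic + bike-lane pilot + community garden + after-school tutoring + flood-sensor network: 155 k$ used, 692 in projected impact.
An exhaustive check of the 1024 subsets confirms 692.

692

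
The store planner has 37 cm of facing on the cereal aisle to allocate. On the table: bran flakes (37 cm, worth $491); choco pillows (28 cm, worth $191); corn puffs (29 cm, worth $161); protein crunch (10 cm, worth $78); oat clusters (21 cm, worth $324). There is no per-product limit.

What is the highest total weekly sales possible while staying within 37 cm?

491

By weekly sales per cm: oat clusters 15.43, bran flakes 13.27, protein crunch 7.80 lead.
A density-first pass picks protein crunch + oat clusters — 402 at 31 cm.
Dropping protein crunch and oat clusters frees 31 cm; slotting in bran flakes (37 cm) lifts the total to 491 at 37 cm.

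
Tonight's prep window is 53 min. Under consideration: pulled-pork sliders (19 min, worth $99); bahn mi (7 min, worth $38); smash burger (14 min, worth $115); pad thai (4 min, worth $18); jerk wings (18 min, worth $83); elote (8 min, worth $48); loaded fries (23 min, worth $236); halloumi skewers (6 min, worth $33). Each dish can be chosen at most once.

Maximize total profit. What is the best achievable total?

437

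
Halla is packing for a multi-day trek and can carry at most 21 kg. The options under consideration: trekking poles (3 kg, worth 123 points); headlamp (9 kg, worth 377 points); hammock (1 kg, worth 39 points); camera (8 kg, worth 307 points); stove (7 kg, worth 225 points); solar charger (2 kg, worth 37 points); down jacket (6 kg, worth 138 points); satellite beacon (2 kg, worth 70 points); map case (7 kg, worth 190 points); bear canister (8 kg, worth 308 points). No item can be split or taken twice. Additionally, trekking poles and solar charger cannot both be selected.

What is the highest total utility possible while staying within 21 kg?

847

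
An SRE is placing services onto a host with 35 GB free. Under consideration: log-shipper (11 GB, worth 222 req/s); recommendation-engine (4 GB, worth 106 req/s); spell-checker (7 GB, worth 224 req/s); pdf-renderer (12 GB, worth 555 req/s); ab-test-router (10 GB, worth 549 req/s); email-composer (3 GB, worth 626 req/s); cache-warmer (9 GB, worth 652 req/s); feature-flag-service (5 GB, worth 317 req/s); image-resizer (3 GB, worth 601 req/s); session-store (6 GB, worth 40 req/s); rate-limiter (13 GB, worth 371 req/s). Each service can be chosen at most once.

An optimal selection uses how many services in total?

6

Optimal total is 2851.
For example recommendation-engine + ab-test-router + email-composer + cache-warmer + feature-flag-service + image-resizer achieves it, using 34 GB.
Any selection reaching 2851 contains exactly 6 services.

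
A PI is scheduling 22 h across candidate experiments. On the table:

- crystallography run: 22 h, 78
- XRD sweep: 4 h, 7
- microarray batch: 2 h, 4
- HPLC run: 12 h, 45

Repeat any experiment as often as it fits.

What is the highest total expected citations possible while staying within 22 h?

Greedy by ratio would take 5×microarray batch + HPLC run: 22 h used, total 65.
The 22 h tied up in 5×microarray batch and HPLC run is better spent on crystallography run — total rises to 78 (22 h).
Nothing else within 22 h beats 78.

78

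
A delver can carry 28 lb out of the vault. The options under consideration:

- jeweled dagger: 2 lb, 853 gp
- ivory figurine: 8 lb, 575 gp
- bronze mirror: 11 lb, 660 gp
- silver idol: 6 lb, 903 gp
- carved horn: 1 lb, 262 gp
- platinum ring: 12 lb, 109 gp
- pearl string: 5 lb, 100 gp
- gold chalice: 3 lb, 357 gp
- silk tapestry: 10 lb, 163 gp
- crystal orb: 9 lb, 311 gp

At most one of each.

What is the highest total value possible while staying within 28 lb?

Taking the top-ratio items first gives jeweled dagger + ivory figurine + silver idol + carved horn + pearl string + gold chalice for 3050 (25 lb).
The 8 lb tied up in pearl string and gold chalice is better spent on bronze mirror — total rises to 3253 (28 lb).

3253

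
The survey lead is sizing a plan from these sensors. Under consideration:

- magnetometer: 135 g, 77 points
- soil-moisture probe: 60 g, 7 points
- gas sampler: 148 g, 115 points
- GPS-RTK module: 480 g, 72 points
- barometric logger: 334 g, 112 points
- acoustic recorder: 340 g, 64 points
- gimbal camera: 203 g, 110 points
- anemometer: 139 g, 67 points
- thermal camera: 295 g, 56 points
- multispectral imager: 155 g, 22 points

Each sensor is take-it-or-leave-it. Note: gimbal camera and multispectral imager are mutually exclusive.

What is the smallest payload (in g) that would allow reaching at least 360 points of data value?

Need the lightest bundle worth ≥ 360.
magnetometer + gas sampler + gimbal camera + anemometer reaches 369 using 625 g.
Below 625 g the best achievable stays under 360.

625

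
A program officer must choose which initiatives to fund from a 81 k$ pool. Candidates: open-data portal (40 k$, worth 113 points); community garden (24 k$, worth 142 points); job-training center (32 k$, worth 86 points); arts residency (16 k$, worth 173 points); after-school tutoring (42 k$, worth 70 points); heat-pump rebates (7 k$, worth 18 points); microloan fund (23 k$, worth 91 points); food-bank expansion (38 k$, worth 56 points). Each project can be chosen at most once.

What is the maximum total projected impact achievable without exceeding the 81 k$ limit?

Greedy by ratio would take community garden + arts residency + heat-pump rebates + microloan fund: 70 k$ used, total 424.
Dropping heat-pump rebates and microloan fund frees 30 k$; slotting in open-data portal (40 k$) lifts the total to 428 at 80 k$.
The closest alternative, community garden + arts residency + heat-pump rebates + microloan fund, reaches only 424.

428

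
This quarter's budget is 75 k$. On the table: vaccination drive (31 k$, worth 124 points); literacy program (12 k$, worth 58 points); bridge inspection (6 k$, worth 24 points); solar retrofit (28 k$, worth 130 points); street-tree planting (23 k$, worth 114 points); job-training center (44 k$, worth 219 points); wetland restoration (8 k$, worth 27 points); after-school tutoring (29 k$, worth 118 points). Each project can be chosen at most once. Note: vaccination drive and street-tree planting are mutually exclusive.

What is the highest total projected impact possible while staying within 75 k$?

360

A density-first pass picks bridge inspection + street-tree planting + job-training center — 357 at 73 k$.
Replace bridge inspection with wetland restoration: the trade gains 3 net, giving 360 at 75 k$.
Nothing else feasible within 75 k$ beats 360.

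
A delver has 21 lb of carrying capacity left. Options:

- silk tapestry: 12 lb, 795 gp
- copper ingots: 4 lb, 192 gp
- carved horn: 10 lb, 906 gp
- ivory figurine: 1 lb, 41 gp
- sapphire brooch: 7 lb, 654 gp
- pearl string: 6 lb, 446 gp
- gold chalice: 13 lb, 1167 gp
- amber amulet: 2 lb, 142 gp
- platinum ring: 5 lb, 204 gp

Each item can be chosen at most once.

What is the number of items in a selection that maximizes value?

Best achievable value is 1862.
One optimal bundle: ivory figurine + sapphire brooch + gold chalice (21 lb).
Every optimal selection uses 3 items.

3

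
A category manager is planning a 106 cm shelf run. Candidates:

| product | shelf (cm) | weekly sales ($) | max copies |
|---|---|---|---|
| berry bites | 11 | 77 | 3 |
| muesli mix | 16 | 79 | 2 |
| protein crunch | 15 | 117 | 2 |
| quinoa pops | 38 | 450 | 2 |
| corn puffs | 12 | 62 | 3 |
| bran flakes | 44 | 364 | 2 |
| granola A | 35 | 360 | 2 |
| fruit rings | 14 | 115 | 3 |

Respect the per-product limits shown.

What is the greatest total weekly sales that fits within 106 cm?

1134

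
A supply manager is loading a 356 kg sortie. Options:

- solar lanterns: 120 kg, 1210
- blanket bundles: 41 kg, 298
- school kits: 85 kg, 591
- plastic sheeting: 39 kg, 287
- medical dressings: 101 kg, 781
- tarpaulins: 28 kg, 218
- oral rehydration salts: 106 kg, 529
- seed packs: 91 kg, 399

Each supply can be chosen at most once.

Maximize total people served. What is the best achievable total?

2880

By people served per kg: solar lanterns 10.08, tarpaulins 7.79, medical dressings 7.73 lead.
A density-first pass picks solar lanterns + blanket bundles + plastic sheeting + medical dressings + tarpaulins — 2794 at 329 kg.
Dropping plastic sheeting and tarpaulins frees 67 kg; slotting in school kits (85 kg) lifts the total to 2880 at 347 kg.
The spare 9 kg is too small for any remaining supply, and no exchange beats 2880.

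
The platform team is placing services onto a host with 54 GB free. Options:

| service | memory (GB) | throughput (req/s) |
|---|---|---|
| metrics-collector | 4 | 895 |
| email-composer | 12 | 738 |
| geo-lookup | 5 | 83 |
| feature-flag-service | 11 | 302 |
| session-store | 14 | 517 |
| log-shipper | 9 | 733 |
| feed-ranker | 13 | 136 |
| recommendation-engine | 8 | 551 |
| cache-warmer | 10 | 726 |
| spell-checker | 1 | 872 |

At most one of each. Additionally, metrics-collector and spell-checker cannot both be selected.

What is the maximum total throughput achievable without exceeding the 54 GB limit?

4137

Density check — spell-checker 872.00, metrics-collector 223.75, log-shipper 81.44 are the best per GB.
Email-composer + session-store + log-shipper + recommendation-engine + cache-warmer + spell-checker uses 54 of the 54 GB and totals 4137.
Next best is metrics-collector + email-composer + feature-flag-service + log-shipper + recommendation-engine + cache-warmer at 3945 (54 GB) — short by 192.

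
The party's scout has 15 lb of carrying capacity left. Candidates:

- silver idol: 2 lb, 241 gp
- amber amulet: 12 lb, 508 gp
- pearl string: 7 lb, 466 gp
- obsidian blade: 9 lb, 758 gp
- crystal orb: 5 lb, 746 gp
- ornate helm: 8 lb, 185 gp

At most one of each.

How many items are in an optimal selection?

2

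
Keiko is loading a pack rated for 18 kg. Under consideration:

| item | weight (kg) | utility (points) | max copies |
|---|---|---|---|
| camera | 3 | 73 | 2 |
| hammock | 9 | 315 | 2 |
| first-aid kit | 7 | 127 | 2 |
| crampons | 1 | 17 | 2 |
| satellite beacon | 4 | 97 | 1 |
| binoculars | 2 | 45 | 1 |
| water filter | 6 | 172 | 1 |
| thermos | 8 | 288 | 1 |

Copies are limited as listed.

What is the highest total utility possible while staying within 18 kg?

Greedy by ratio would take hammock + crampons + thermos: 18 kg used, total 620.
Dropping crampons and thermos frees 9 kg; slotting in hammock (9 kg) lifts the total to 630 at 18 kg.
That's the maximum — no swap from here does better than 630.

630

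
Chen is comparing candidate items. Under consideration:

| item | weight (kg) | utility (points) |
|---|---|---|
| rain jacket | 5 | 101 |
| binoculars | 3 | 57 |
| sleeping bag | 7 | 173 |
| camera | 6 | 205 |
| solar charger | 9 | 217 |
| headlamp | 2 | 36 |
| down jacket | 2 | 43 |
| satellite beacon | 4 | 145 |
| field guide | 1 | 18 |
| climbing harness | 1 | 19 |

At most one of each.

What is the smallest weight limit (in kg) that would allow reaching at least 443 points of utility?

15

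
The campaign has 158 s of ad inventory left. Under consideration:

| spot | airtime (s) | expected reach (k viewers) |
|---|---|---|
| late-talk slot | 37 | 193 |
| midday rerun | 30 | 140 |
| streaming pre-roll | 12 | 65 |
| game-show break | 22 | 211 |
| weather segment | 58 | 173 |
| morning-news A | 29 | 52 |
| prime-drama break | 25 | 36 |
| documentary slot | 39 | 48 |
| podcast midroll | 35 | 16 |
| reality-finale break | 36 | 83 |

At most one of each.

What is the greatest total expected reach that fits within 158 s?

717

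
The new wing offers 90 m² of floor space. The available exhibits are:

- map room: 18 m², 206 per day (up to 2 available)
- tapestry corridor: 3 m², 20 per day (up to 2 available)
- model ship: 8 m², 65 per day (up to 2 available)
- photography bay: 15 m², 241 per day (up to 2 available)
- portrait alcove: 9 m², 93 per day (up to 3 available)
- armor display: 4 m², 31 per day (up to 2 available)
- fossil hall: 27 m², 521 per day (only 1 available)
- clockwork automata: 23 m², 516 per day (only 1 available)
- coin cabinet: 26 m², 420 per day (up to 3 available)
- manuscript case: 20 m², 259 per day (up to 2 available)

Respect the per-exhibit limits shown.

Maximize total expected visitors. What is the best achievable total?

1612

Density check — clockwork automata 22.43, fossil hall 19.30, coin cabinet 16.15, photography bay 16.07 are the best per m².
The ratio heuristic lands on portrait alcove + armor display + fossil hall + clockwork automata + coin cabinet (1581) but leaves 1 m² idle.
The 30 m² tied up in armor display and coin cabinet is better spent on 2×photography bay — total rises to 1612 (89 m²).
No other feasible combination exceeds 1612.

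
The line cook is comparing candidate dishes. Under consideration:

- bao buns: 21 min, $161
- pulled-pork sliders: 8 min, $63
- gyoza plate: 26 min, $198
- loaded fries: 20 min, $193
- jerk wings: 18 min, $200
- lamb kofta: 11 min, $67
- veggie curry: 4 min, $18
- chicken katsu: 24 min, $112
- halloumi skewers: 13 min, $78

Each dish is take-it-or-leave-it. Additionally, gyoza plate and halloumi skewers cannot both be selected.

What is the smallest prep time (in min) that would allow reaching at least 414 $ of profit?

46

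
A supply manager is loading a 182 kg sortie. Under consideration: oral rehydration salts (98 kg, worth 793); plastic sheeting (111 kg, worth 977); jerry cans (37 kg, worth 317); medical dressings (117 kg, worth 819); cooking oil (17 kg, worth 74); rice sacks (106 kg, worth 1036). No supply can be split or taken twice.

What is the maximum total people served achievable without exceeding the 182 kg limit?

1427

Jerry cans + cooking oil + rice sacks uses 160 of the 182 kg and totals 1427.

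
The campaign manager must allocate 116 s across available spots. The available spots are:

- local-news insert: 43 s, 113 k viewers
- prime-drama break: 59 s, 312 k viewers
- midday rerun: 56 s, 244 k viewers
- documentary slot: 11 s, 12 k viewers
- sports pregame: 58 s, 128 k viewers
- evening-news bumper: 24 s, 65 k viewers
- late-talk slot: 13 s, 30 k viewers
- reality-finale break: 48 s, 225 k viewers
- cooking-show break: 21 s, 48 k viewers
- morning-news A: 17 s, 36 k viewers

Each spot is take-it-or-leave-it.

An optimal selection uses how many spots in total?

The maximum expected reach within 116 s is 556.
One optimal bundle: prime-drama break + midday rerun (115 s).
Any selection reaching 556 contains exactly 2 spots.

2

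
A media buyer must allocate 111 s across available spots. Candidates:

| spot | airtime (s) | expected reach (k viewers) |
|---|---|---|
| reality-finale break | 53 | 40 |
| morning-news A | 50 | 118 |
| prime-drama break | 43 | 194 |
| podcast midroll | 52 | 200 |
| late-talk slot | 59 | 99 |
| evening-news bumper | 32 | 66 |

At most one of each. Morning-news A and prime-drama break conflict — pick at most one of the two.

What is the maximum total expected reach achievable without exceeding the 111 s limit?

Best packing: prime-drama break + podcast midroll — 95 s, 394 total.
Next best is morning-news A + podcast midroll at 318 (102 s) — short by 76.

394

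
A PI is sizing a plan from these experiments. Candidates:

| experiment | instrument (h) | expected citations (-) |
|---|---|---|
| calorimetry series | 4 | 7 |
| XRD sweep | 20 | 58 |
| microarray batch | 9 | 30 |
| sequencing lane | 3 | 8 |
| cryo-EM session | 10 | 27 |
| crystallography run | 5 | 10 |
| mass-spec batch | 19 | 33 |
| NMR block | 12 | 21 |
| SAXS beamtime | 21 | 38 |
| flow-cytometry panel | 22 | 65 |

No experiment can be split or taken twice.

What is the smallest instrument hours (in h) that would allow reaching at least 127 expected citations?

Need the lightest bundle worth ≥ 127.
Taking microarray batch + sequencing lane + cryo-EM session + flow-cytometry panel gives 130 (≥ 127) for 44 h.
No combination under 44 h hits 127.

44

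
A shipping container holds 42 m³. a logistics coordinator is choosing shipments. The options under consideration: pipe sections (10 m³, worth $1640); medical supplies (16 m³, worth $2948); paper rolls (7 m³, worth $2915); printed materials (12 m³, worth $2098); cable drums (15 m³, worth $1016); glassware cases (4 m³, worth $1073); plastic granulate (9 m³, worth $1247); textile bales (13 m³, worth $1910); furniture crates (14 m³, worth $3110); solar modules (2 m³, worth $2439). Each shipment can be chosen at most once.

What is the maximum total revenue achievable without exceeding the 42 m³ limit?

11635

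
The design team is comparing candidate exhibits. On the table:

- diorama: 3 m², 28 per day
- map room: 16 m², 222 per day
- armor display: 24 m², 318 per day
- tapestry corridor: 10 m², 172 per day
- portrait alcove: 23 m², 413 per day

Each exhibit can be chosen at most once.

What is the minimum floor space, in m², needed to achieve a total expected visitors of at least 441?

Need the lightest bundle worth ≥ 441.
diorama + portrait alcove reaches 441 using 26 m².
No combination under 26 m² hits 441.

26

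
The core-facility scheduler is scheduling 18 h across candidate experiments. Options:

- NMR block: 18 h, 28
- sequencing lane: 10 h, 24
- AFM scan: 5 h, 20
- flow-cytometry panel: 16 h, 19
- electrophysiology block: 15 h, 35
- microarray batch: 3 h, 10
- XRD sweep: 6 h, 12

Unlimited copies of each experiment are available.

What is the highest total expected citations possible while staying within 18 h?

70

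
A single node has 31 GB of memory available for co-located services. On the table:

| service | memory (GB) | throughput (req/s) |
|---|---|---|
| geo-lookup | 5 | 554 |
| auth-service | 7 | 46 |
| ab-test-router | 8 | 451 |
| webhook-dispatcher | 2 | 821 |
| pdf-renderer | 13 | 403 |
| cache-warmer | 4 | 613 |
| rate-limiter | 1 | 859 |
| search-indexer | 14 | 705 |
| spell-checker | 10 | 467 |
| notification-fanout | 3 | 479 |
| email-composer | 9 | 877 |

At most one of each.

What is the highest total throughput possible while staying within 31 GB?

Geo-lookup + auth-service + webhook-dispatcher + cache-warmer + rate-limiter + notification-fanout + email-composer uses 31 of the 31 GB and totals 4249.
Next best is geo-lookup + webhook-dispatcher + cache-warmer + rate-limiter + notification-fanout + email-composer at 4203 (24 GB) — short by 46.

4249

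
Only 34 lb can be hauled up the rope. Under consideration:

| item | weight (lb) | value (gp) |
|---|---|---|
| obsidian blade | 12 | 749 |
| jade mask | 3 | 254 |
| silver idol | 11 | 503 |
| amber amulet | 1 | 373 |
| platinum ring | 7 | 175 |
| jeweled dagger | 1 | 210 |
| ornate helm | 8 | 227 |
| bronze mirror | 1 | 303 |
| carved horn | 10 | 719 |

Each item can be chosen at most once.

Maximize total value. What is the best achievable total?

2608

By value per lb: amber amulet 373.00, bronze mirror 303.00, jeweled dagger 210.00 lead.
Obsidian blade + jade mask + amber amulet + jeweled dagger + bronze mirror + carved horn uses 28 of the 34 lb and totals 2608.
Nothing else within 34 lb beats 2608.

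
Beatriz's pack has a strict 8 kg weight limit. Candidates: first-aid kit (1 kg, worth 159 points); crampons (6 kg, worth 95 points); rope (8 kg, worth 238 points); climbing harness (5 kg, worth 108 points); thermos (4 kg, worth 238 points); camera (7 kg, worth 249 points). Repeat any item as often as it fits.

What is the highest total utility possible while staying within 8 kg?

Density check — first-aid kit 159.00, thermos 59.50, camera 35.57, rope 29.75 are the best per kg.
8×first-aid kit uses 8 of the 8 kg and totals 1272.
No other feasible combination exceeds 1272.

1272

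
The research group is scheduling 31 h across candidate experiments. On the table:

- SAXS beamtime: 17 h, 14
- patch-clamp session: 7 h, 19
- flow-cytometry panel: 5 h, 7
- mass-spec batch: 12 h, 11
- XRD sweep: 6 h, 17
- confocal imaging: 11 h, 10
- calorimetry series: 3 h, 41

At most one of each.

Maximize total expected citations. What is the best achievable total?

88

The ratio heuristic lands on patch-clamp session + flow-cytometry panel + XRD sweep + calorimetry series (84) but leaves 10 h idle.
The 5 h tied up in flow-cytometry panel is better spent on mass-spec batch — total rises to 88 (28 h).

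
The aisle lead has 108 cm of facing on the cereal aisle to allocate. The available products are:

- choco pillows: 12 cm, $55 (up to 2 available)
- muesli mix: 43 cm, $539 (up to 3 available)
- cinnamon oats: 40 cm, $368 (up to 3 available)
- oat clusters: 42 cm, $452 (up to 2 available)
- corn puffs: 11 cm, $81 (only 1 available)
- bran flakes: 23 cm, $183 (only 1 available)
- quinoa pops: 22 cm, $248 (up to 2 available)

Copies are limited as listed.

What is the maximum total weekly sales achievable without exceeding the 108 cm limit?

1326

2×muesli mix + quinoa pops uses 108 of the 108 cm and totals 1326.
Every other selection either busts 108 cm or exceeds an availability limit or fails to beat 1326.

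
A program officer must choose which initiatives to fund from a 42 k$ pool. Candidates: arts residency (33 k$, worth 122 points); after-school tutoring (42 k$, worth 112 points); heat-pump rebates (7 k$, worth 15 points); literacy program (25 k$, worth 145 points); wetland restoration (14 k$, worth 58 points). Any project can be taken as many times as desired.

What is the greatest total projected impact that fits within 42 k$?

203

Density check — literacy program 5.80, wetland restoration 4.14, arts residency 3.70 are the best per k$.
Literacy program + wetland restoration uses 39 of the 42 k$ and totals 203.
Every other selection either busts 42 k$ or fails to beat 203.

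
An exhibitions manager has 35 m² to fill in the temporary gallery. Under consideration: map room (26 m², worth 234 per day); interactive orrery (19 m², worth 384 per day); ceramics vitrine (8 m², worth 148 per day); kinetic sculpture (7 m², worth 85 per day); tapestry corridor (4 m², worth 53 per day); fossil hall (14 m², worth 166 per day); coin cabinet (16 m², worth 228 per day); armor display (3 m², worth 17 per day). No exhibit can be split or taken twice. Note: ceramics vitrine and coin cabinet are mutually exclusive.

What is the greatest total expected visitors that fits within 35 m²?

The ratio heuristic lands on interactive orrery + ceramics vitrine + tapestry corridor + armor display (602) but leaves 1 m² idle.
The 7 m² tied up in tapestry corridor and armor display is better spent on kinetic sculpture — total rises to 617 (34 m²).

617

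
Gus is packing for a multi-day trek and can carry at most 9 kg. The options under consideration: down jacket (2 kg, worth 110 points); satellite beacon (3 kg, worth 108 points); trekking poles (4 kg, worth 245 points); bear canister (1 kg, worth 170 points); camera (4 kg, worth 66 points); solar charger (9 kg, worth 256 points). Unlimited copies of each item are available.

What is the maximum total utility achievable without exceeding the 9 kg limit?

1530

The ratio ordering already packs tightly: 9×bear canister, 9 kg, 1530.
That's the maximum — no swap from here does better than 1530.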